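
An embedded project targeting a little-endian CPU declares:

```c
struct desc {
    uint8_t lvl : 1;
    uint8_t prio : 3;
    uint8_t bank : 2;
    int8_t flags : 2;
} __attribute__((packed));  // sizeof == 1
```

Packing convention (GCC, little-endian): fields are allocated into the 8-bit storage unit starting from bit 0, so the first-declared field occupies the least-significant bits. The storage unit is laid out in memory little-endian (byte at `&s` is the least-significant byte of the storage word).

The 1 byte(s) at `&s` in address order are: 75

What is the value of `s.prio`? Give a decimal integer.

[0]=0x75 (little-endian) → word 0x75
lvl [0+:1] = (word>>0) & 0x1 = 1
prio [1+:3] = (word>>1) & 0x7 = 2  ←
bank [4+:2] = (word>>4) & 0x3 = 3
flags [6+:2] = (word>>6) & 0x3 = 1

2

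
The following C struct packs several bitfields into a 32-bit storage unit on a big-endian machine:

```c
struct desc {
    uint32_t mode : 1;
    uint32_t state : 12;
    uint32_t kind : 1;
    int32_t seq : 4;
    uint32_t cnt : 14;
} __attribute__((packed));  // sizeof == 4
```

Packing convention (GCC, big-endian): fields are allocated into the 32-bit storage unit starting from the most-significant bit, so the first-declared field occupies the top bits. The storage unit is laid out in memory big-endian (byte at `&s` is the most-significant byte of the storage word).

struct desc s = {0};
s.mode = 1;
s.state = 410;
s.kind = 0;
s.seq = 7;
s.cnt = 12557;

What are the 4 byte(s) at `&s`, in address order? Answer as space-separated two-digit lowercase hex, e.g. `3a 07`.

[31+:1] mode=1 & 0x1 = 0x1; word=0x80000000
[19+:12] state=410 & 0xfff = 0x19a; word=0x8cd00000
[18+:1] kind=0 & 0x1 = 0x0; word=0x8cd00000
[14+:4] seq=7 & 0xf = 0x7; word=0x8cd1c000
[0+:14] cnt=12557 & 0x3fff = 0x310d; word=0x8cd1f10d
word = 0x8cd1f10d → big-endian bytes:
  [0]=0x8c  [1]=0xd1  [2]=0xf1  [3]=0x0d

8c d1 f1 0d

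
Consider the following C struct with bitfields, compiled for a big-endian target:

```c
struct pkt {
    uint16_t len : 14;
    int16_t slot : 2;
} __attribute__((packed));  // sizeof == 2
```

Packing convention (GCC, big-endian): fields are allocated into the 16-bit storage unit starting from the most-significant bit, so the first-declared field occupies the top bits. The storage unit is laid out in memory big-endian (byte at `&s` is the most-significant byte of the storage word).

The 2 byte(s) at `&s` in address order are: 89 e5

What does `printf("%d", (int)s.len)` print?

[0]=0x89 [1]=0xe5 (big-endian) → word 0x89e5
len:14 @ bit 2 → (0x89e5>>2)&0x3fff = 0x2279  ←
slot:2 @ bit 0 → (0x89e5>>0)&0x3 = 0x1

8825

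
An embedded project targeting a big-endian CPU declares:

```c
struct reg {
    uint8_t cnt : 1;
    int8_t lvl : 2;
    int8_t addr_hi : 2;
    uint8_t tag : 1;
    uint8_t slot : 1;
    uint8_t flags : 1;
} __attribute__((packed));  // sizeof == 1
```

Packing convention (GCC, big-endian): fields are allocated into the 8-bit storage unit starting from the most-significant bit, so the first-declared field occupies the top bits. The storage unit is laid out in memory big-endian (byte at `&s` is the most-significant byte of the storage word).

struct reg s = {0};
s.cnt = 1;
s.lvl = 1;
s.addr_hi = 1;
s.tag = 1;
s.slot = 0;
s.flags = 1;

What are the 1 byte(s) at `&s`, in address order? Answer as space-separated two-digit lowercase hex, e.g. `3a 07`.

cnt:1 = 1 → 0x1 << 7 → word 0x80
lvl:2 = 1 → 0x1 << 5 → word 0xa0
addr_hi:2 = 1 → 0x1 << 3 → word 0xa8
tag:1 = 1 → 0x1 << 2 → word 0xac
slot:1 = 0 → 0x0 << 1 → word 0xac
flags:1 = 1 → 0x1 << 0 → word 0xad
word = 0xad → big-endian bytes:
  [0]=0xad

ad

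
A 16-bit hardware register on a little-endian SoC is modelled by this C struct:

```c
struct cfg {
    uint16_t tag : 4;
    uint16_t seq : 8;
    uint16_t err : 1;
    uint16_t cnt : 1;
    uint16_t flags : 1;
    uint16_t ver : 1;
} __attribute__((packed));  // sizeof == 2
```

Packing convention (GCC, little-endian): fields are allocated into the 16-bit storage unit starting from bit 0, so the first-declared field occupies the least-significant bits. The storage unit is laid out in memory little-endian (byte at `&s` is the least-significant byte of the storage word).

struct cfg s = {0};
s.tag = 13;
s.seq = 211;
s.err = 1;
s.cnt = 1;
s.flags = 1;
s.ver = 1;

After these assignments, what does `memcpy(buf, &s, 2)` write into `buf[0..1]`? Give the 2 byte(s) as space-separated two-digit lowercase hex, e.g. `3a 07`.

3d fd

[0+:4] tag=13 & 0xf = 0xd; word=0x000d
[4+:8] seq=211 & 0xff = 0xd3; word=0x0d3d
[12+:1] err=1 & 0x1 = 0x1; word=0x1d3d
[13+:1] cnt=1 & 0x1 = 0x1; word=0x3d3d
[14+:1] flags=1 & 0x1 = 0x1; word=0x7d3d
[15+:1] ver=1 & 0x1 = 0x1; word=0xfd3d
word = 0xfd3d → little-endian bytes:
  [0]=0x3d  [1]=0xfd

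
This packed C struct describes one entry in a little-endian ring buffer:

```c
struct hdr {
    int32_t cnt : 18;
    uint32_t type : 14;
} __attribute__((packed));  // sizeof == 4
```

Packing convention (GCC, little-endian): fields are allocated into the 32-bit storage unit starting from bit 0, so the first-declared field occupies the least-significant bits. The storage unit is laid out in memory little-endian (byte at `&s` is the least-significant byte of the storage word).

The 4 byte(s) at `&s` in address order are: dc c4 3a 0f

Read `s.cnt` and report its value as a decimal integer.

-80676

[0]=0xdc [1]=0xc4 [2]=0x3a [3]=0x0f (little-endian) → word 0x0f3ac4dc
cnt [0+:18] = (word>>0) & 0x3ffff = 181468  ←
type [18+:14] = (word>>18) & 0x3fff = 974
cnt signed 18b, MSB=1: 181468 - 262144 = -80676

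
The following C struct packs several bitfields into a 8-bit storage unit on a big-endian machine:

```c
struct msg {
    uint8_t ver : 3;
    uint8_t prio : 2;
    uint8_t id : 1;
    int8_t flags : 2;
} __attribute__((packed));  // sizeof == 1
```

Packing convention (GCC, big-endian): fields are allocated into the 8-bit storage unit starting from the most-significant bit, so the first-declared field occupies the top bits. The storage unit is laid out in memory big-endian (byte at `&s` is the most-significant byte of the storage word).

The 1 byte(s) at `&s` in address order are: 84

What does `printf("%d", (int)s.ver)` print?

4

[0]=0x84 (big-endian) → word 0x84
ver [5+:3] = (word>>5) & 0x7 = 4  ←
prio [3+:2] = (word>>3) & 0x3 = 0
id [2+:1] = (word>>2) & 0x1 = 1
flags [0+:2] = (word>>0) & 0x3 = 0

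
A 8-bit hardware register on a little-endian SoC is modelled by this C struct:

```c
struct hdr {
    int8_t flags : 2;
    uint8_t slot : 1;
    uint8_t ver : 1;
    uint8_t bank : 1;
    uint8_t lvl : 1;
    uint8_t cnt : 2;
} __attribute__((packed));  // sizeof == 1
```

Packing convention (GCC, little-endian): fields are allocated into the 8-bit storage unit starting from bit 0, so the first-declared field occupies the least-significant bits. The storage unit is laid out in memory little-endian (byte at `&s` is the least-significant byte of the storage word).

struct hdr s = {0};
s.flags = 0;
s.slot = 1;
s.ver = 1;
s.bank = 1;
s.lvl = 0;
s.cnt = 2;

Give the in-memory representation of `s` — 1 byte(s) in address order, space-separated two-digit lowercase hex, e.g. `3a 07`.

flags:2 = 0 → 0x0 << 0 → word 0x00
slot:1 = 1 → 0x1 << 2 → word 0x04
ver:1 = 1 → 0x1 << 3 → word 0x0c
bank:1 = 1 → 0x1 << 4 → word 0x1c
lvl:1 = 0 → 0x0 << 5 → word 0x1c
cnt:2 = 2 → 0x2 << 6 → word 0x9c
word = 0x9c → little-endian bytes:
  [0]=0x9c

9c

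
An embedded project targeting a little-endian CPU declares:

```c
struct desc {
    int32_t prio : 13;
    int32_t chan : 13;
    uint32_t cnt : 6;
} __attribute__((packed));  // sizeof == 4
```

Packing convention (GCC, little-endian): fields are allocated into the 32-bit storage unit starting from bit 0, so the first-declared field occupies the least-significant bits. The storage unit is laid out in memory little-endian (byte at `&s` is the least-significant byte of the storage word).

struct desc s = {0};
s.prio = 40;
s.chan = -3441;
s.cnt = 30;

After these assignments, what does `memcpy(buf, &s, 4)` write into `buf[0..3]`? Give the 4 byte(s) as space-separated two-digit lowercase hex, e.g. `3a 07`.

28 e0 51 7a

prio:13 = 40 → 0x28 << 0 → word 0x00000028
chan:13 = -3441 → 0x128f << 13 → word 0x0251e028
cnt:6 = 30 → 0x1e << 26 → word 0x7a51e028
word = 0x7a51e028 → little-endian bytes:
  [0]=0x28  [1]=0xe0  [2]=0x51  [3]=0x7a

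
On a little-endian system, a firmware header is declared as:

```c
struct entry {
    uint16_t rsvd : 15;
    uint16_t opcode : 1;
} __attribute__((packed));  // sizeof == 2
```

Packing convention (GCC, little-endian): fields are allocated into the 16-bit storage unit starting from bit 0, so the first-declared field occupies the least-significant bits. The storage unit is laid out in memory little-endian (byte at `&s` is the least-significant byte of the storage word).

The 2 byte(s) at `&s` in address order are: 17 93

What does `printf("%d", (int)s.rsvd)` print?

[0]=0x17 [1]=0x93 (little-endian) → word 0x9317
rsvd [0+:15] = (word>>0) & 0x7fff = 4887  ←
opcode [15+:1] = (word>>15) & 0x1 = 1

4887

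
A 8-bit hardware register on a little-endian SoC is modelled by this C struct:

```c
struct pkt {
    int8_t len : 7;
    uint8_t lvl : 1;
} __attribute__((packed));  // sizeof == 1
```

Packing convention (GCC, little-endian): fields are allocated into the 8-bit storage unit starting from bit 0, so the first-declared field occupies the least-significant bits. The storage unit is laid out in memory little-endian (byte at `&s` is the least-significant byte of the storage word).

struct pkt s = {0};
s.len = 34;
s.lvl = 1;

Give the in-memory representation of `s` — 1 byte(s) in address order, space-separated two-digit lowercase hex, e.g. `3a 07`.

[0+:7] len=34 & 0x7f = 0x22; word=0x22
[7+:1] lvl=1 & 0x1 = 0x1; word=0xa2
word = 0xa2 → little-endian bytes:
  [0]=0xa2

a2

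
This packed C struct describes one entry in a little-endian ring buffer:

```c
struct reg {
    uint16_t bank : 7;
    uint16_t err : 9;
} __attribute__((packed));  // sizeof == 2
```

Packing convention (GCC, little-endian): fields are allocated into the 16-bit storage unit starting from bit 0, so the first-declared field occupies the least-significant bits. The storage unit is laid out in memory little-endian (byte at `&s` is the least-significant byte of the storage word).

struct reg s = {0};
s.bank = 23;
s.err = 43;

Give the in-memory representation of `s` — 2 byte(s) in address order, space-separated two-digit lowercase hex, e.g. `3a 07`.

bank (7b) val=23 bits=0x17 at bit 0: 0x0017
err (9b) val=43 bits=0x2b at bit 7: 0x1597
word = 0x1597 → little-endian bytes:
  [0]=0x97  [1]=0x15

97 15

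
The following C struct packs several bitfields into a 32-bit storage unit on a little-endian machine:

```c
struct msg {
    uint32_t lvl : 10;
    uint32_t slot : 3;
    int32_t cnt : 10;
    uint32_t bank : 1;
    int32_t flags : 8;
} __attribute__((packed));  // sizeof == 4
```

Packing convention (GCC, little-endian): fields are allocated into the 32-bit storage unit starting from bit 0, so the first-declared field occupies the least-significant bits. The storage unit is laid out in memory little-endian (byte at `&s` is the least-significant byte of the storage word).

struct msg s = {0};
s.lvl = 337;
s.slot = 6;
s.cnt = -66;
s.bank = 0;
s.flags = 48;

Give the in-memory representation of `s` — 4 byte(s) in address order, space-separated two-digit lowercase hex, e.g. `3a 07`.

lvl:10 = 337 → 0x151 << 0 → word 0x00000151
slot:3 = 6 → 0x6 << 10 → word 0x00001951
cnt:10 = -66 → 0x3be << 13 → word 0x0077d951
bank:1 = 0 → 0x0 << 23 → word 0x0077d951
flags:8 = 48 → 0x30 << 24 → word 0x3077d951
word = 0x3077d951 → little-endian bytes:
  [0]=0x51  [1]=0xd9  [2]=0x77  [3]=0x30

51 d9 77 30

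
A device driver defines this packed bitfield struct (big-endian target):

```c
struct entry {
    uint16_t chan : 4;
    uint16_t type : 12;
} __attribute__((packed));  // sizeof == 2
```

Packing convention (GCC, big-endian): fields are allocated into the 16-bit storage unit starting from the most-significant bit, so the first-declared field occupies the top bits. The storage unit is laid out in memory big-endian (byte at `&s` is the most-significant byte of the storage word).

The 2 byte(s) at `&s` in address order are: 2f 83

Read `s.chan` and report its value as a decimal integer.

2

[0]=0x2f [1]=0x83 (big-endian) → word 0x2f83
chan [12+:4] = (word>>12) & 0xf = 2  ←
type [0+:12] = (word>>0) & 0xfff = 3971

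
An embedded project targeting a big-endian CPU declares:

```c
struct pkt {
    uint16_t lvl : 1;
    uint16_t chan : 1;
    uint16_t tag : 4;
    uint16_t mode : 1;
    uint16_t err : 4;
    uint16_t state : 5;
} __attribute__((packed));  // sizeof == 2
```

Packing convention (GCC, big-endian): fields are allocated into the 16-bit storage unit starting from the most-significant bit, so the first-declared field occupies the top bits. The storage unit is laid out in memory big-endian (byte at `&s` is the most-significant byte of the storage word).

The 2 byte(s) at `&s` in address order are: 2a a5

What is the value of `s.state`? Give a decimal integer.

[0]=0x2a [1]=0xa5 (big-endian) → word 0x2aa5
lvl [15+:1] = (word>>15) & 0x1 = 0
chan [14+:1] = (word>>14) & 0x1 = 0
tag [10+:4] = (word>>10) & 0xf = 10
mode [9+:1] = (word>>9) & 0x1 = 1
err [5+:4] = (word>>5) & 0xf = 5
state [0+:5] = (word>>0) & 0x1f = 5  ←

5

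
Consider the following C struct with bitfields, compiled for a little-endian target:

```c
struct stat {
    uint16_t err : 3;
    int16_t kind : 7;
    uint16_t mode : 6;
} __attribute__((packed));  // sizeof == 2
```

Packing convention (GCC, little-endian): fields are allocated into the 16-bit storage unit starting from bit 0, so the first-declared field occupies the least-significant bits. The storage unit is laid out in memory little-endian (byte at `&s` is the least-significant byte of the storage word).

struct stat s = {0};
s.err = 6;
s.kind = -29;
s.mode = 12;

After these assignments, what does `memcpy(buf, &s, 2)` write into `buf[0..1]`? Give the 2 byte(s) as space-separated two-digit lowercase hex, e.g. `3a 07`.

err (3b) val=6 bits=0x6 at bit 0: 0x0006
kind (7b) val=-29 bits=0x63 at bit 3: 0x031e
mode (6b) val=12 bits=0xc at bit 10: 0x331e
word = 0x331e → little-endian bytes:
  [0]=0x1e  [1]=0x33

1e 33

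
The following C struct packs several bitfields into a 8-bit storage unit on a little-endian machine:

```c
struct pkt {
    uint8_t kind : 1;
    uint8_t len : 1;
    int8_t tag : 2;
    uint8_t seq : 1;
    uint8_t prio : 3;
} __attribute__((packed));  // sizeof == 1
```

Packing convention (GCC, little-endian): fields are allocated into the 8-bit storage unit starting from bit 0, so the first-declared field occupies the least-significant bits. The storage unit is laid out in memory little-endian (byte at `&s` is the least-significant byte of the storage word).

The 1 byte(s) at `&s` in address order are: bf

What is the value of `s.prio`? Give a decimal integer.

[0]=0xbf (little-endian) → word 0xbf
kind [0+:1] = (word>>0) & 0x1 = 1
len [1+:1] = (word>>1) & 0x1 = 1
tag [2+:2] = (word>>2) & 0x3 = 3
seq [4+:1] = (word>>4) & 0x1 = 1
prio [5+:3] = (word>>5) & 0x7 = 5  ←

5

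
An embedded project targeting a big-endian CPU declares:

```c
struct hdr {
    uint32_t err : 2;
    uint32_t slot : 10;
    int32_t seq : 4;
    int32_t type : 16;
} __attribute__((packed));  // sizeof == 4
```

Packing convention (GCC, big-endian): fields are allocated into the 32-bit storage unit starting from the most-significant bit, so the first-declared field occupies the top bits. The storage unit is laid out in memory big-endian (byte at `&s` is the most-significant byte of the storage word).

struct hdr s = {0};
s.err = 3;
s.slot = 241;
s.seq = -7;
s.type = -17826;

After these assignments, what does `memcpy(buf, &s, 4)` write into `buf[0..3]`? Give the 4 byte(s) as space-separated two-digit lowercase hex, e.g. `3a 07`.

[30+:2] err=3 & 0x3 = 0x3; word=0xc0000000
[20+:10] slot=241 & 0x3ff = 0xf1; word=0xcf100000
[16+:4] seq=-7 & 0xf = 0x9; word=0xcf190000
[0+:16] type=-17826 & 0xffff = 0xba5e; word=0xcf19ba5e
word = 0xcf19ba5e → big-endian bytes:
  [0]=0xcf  [1]=0x19  [2]=0xba  [3]=0x5e

cf 19 ba 5e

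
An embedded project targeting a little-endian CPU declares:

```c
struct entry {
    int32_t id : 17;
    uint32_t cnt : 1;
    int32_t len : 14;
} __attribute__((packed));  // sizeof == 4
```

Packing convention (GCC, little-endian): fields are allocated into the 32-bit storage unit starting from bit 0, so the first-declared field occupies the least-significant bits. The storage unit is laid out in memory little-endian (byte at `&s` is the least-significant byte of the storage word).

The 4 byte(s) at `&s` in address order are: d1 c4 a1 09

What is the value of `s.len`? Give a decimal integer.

616

[0]=0xd1 [1]=0xc4 [2]=0xa1 [3]=0x09 (little-endian) → word 0x09a1c4d1
id [0+:17] = (word>>0) & 0x1ffff = 115921
cnt [17+:1] = (word>>17) & 0x1 = 0
len [18+:14] = (word>>18) & 0x3fff = 616  ←
len signed 14b, MSB=0: value = 616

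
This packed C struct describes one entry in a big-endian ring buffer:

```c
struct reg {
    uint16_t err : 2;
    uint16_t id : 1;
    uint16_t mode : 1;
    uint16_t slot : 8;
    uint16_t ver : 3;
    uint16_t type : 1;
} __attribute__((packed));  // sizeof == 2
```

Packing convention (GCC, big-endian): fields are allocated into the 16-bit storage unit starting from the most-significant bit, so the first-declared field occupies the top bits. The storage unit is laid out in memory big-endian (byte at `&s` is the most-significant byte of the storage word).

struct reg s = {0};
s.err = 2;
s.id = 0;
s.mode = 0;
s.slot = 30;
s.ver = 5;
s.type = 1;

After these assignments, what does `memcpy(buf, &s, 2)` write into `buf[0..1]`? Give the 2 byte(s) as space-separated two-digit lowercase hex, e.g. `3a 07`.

[14+:2] err=2 & 0x3 = 0x2; word=0x8000
[13+:1] id=0 & 0x1 = 0x0; word=0x8000
[12+:1] mode=0 & 0x1 = 0x0; word=0x8000
[4+:8] slot=30 & 0xff = 0x1e; word=0x81e0
[1+:3] ver=5 & 0x7 = 0x5; word=0x81ea
[0+:1] type=1 & 0x1 = 0x1; word=0x81eb
word = 0x81eb → big-endian bytes:
  [0]=0x81  [1]=0xeb

81 eb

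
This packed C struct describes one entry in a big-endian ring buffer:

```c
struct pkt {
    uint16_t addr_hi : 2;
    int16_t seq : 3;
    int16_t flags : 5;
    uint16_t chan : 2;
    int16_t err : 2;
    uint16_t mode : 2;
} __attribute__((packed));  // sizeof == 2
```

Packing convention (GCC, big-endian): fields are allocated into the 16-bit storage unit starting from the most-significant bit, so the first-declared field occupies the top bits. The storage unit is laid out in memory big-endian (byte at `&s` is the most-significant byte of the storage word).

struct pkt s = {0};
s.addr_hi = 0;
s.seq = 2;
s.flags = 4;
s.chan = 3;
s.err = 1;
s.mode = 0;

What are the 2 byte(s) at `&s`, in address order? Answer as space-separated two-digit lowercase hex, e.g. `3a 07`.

11 34

addr_hi (2b) val=0 bits=0x0 at bit 14: 0x0000
seq (3b) val=2 bits=0x2 at bit 11: 0x1000
flags (5b) val=4 bits=0x4 at bit 6: 0x1100
chan (2b) val=3 bits=0x3 at bit 4: 0x1130
err (2b) val=1 bits=0x1 at bit 2: 0x1134
mode (2b) val=0 bits=0x0 at bit 0: 0x1134
word = 0x1134 → big-endian bytes:
  [0]=0x11  [1]=0x34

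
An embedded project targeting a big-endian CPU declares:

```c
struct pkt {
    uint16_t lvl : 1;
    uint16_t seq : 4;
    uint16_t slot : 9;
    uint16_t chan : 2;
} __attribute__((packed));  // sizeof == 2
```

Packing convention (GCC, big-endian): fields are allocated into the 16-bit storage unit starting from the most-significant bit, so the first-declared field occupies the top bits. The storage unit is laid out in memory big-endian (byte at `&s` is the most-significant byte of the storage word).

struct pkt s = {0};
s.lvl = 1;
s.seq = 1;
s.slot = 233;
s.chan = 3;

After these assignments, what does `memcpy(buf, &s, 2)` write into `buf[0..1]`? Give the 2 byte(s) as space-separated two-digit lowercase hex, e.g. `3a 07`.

[15+:1] lvl=1 & 0x1 = 0x1; word=0x8000
[11+:4] seq=1 & 0xf = 0x1; word=0x8800
[2+:9] slot=233 & 0x1ff = 0xe9; word=0x8ba4
[0+:2] chan=3 & 0x3 = 0x3; word=0x8ba7
word = 0x8ba7 → big-endian bytes:
  [0]=0x8b  [1]=0xa7

8b a7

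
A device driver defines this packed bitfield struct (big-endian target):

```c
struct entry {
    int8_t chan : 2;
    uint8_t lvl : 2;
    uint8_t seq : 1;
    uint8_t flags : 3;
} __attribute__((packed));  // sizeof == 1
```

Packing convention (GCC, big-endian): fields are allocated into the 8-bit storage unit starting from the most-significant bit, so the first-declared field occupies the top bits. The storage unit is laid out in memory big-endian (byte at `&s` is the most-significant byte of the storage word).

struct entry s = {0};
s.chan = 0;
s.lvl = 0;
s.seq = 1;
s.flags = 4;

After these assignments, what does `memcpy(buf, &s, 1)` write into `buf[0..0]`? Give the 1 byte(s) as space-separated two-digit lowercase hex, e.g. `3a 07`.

chan:2 = 0 → 0x0 << 6 → word 0x00
lvl:2 = 0 → 0x0 << 4 → word 0x00
seq:1 = 1 → 0x1 << 3 → word 0x08
flags:3 = 4 → 0x4 << 0 → word 0x0c
word = 0x0c → big-endian bytes:
  [0]=0x0c

0c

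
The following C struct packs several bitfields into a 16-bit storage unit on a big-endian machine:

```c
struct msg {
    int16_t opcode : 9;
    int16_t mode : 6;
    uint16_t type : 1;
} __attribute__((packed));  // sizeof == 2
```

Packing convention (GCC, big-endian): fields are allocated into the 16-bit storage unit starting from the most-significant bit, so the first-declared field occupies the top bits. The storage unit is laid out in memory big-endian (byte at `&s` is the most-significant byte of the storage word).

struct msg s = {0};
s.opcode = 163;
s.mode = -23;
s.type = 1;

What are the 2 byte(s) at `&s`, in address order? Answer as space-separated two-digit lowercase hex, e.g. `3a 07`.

51 d3

opcode:9 = 163 → 0xa3 << 7 → word 0x5180
mode:6 = -23 → 0x29 << 1 → word 0x51d2
type:1 = 1 → 0x1 << 0 → word 0x51d3
word = 0x51d3 → big-endian bytes:
  [0]=0x51  [1]=0xd3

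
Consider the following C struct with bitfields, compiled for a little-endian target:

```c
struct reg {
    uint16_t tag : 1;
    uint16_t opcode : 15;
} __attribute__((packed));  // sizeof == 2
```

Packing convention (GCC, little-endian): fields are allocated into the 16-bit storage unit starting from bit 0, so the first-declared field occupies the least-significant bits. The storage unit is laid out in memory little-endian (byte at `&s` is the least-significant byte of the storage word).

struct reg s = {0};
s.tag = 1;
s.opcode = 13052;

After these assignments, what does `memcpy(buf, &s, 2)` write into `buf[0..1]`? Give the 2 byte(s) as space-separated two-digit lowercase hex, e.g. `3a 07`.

tag:1 = 1 → 0x1 << 0 → word 0x0001
opcode:15 = 13052 → 0x32fc << 1 → word 0x65f9
word = 0x65f9 → little-endian bytes:
  [0]=0xf9  [1]=0x65

f9 65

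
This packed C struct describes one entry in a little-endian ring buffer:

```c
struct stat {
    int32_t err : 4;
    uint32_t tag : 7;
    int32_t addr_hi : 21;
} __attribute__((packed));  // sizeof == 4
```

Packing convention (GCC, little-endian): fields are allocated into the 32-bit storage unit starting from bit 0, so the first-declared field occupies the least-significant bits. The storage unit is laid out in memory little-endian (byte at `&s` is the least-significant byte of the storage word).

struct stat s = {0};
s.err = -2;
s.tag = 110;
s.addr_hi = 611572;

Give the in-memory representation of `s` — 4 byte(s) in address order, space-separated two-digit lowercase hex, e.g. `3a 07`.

[0+:4] err=-2 & 0xf = 0xe; word=0x0000000e
[4+:7] tag=110 & 0x7f = 0x6e; word=0x000006ee
[11+:21] addr_hi=611572 & 0x1fffff = 0x954f4; word=0x4aa7a6ee
word = 0x4aa7a6ee → little-endian bytes:
  [0]=0xee  [1]=0xa6  [2]=0xa7  [3]=0x4a

ee a6 a7 4a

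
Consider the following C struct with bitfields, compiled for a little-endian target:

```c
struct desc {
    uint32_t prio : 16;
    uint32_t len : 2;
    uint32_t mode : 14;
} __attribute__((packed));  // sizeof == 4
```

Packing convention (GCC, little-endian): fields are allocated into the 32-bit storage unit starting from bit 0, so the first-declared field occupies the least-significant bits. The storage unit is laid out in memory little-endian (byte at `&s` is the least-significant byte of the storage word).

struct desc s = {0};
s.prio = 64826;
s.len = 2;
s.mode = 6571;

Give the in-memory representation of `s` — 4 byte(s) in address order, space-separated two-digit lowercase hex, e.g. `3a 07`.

3a fd ae 66

prio:16 = 64826 → 0xfd3a << 0 → word 0x0000fd3a
len:2 = 2 → 0x2 << 16 → word 0x0002fd3a
mode:14 = 6571 → 0x19ab << 18 → word 0x66aefd3a
word = 0x66aefd3a → little-endian bytes:
  [0]=0x3a  [1]=0xfd  [2]=0xae  [3]=0x66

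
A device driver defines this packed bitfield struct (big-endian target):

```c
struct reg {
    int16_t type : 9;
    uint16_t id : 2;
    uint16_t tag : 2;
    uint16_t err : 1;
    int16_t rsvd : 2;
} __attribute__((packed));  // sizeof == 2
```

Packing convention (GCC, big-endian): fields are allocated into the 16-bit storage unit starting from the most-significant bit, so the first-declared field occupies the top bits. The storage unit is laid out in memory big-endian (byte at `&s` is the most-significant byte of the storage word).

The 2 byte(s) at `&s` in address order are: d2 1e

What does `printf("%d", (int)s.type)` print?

[0]=0xd2 [1]=0x1e (big-endian) → word 0xd21e
type [7+:9] = (word>>7) & 0x1ff = 420  ←
id [5+:2] = (word>>5) & 0x3 = 0
tag [3+:2] = (word>>3) & 0x3 = 3
err [2+:1] = (word>>2) & 0x1 = 1
rsvd [0+:2] = (word>>0) & 0x3 = 2
type signed 9b, MSB=1: 420 - 512 = -92

-92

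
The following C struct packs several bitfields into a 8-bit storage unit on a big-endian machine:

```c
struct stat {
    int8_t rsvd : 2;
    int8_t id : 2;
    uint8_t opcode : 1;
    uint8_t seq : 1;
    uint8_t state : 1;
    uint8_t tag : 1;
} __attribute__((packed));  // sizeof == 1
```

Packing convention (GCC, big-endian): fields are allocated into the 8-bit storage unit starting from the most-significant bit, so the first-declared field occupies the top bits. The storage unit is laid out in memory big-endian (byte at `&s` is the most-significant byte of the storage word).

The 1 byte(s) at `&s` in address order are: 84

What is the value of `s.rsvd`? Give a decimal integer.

-2

[0]=0x84 (big-endian) → word 0x84
rsvd:2 @ bit 6 → (0x84>>6)&0x3 = 0x2  ←
id:2 @ bit 4 → (0x84>>4)&0x3 = 0x0
opcode:1 @ bit 3 → (0x84>>3)&0x1 = 0x0
seq:1 @ bit 2 → (0x84>>2)&0x1 = 0x1
state:1 @ bit 1 → (0x84>>1)&0x1 = 0x0
tag:1 @ bit 0 → (0x84>>0)&0x1 = 0x0
rsvd signed 2b, MSB=1: 2 - 4 = -2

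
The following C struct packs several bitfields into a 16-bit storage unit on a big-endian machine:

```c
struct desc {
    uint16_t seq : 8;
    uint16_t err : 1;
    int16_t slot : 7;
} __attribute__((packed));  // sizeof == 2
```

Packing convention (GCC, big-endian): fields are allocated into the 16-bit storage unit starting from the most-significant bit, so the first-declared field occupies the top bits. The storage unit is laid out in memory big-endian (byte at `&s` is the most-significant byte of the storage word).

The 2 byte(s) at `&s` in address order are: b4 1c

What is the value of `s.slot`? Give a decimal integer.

[0]=0xb4 [1]=0x1c (big-endian) → word 0xb41c
seq [8+:8] = (word>>8) & 0xff = 180
err [7+:1] = (word>>7) & 0x1 = 0
slot [0+:7] = (word>>0) & 0x7f = 28  ←
slot signed 7b, MSB=0: value = 28

28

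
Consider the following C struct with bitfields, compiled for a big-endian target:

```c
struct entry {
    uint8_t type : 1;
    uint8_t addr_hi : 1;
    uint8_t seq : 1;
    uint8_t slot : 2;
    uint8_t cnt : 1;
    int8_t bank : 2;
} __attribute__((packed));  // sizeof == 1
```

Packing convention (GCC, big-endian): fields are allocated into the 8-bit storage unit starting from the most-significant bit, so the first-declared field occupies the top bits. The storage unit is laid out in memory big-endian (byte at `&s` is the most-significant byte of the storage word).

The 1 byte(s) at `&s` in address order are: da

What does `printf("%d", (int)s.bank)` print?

[0]=0xda (big-endian) → word 0xda
type:1 @ bit 7 → (0xda>>7)&0x1 = 0x1
addr_hi:1 @ bit 6 → (0xda>>6)&0x1 = 0x1
seq:1 @ bit 5 → (0xda>>5)&0x1 = 0x0
slot:2 @ bit 3 → (0xda>>3)&0x3 = 0x3
cnt:1 @ bit 2 → (0xda>>2)&0x1 = 0x0
bank:2 @ bit 0 → (0xda>>0)&0x3 = 0x2  ←
bank signed 2b, MSB=1: 2 - 4 = -2

-2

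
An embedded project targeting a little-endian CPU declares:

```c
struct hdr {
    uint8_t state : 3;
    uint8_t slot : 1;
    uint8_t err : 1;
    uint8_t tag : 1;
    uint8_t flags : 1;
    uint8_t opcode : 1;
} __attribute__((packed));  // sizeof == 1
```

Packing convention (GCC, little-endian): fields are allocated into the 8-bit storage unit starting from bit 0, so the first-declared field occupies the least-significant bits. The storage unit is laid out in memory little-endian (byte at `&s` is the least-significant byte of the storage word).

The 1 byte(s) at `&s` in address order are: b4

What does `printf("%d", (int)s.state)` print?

[0]=0xb4 (little-endian) → word 0xb4
state [0+:3] = (word>>0) & 0x7 = 4  ←
slot [3+:1] = (word>>3) & 0x1 = 0
err [4+:1] = (word>>4) & 0x1 = 1
tag [5+:1] = (word>>5) & 0x1 = 1
flags [6+:1] = (word>>6) & 0x1 = 0
opcode [7+:1] = (word>>7) & 0x1 = 1

4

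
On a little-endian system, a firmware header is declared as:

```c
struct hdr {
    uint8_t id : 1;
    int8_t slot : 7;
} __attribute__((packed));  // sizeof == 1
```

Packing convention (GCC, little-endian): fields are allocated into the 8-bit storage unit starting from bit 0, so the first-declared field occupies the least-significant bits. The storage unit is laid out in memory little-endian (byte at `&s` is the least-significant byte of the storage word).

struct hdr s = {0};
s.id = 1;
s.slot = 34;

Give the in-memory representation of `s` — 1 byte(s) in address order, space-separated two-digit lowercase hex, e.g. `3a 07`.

id (1b) val=1 bits=0x1 at bit 0: 0x01
slot (7b) val=34 bits=0x22 at bit 1: 0x45
word = 0x45 → little-endian bytes:
  [0]=0x45

45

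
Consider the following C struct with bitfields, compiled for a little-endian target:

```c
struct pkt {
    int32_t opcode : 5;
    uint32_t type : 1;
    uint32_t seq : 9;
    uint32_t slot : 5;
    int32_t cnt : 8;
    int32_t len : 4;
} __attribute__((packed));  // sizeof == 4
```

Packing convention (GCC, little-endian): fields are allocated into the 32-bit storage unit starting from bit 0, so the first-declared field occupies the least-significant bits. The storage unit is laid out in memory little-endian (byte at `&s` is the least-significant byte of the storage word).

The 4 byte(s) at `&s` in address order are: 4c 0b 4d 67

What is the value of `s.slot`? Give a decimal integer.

[0]=0x4c [1]=0x0b [2]=0x4d [3]=0x67 (little-endian) → word 0x674d0b4c
opcode [0+:5] = (word>>0) & 0x1f = 12
type [5+:1] = (word>>5) & 0x1 = 0
seq [6+:9] = (word>>6) & 0x1ff = 45
slot [15+:5] = (word>>15) & 0x1f = 26  ←
cnt [20+:8] = (word>>20) & 0xff = 116
len [28+:4] = (word>>28) & 0xf = 6

26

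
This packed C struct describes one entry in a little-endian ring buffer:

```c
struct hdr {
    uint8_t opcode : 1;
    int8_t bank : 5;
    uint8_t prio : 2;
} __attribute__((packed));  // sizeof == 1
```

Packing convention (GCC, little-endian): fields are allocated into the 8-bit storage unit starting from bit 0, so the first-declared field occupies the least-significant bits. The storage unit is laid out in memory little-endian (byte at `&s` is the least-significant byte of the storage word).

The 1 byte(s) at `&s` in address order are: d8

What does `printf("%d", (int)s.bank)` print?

[0]=0xd8 (little-endian) → word 0xd8
opcode:1 @ bit 0 → (0xd8>>0)&0x1 = 0x0
bank:5 @ bit 1 → (0xd8>>1)&0x1f = 0xc  ←
prio:2 @ bit 6 → (0xd8>>6)&0x3 = 0x3
bank signed 5b, MSB=0: value = 12

12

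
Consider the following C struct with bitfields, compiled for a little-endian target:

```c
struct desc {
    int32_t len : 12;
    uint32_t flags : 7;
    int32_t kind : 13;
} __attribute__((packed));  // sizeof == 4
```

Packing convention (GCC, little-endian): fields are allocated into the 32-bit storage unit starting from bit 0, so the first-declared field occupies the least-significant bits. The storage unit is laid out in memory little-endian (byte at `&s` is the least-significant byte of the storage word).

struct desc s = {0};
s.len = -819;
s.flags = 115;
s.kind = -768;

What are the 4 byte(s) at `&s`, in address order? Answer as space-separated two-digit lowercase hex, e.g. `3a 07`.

len (12b) val=-819 bits=0xccd at bit 0: 0x00000ccd
flags (7b) val=115 bits=0x73 at bit 12: 0x00073ccd
kind (13b) val=-768 bits=0x1d00 at bit 19: 0xe8073ccd
word = 0xe8073ccd → little-endian bytes:
  [0]=0xcd  [1]=0x3c  [2]=0x07  [3]=0xe8

cd 3c 07 e8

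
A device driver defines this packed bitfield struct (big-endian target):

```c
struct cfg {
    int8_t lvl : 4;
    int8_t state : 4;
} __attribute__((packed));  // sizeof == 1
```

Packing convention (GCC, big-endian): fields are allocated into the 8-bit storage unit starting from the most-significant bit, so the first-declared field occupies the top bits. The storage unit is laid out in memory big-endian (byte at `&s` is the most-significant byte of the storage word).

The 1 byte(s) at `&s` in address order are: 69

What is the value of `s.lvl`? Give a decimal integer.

[0]=0x69 (big-endian) → word 0x69
lvl:4 @ bit 4 → (0x69>>4)&0xf = 0x6  ←
state:4 @ bit 0 → (0x69>>0)&0xf = 0x9
lvl signed 4b, MSB=0: value = 6

6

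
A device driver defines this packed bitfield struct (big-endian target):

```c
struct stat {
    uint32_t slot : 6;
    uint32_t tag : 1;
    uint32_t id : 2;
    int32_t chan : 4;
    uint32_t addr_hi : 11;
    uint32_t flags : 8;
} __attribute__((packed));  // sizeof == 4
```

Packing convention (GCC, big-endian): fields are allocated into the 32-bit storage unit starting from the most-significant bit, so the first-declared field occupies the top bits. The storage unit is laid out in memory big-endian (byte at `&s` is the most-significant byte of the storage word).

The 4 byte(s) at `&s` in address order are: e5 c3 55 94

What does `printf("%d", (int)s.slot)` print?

[0]=0xe5 [1]=0xc3 [2]=0x55 [3]=0x94 (big-endian) → word 0xe5c35594
slot [26+:6] = (word>>26) & 0x3f = 57  ←
tag [25+:1] = (word>>25) & 0x1 = 0
id [23+:2] = (word>>23) & 0x3 = 3
chan [19+:4] = (word>>19) & 0xf = 8
addr_hi [8+:11] = (word>>8) & 0x7ff = 853
flags [0+:8] = (word>>0) & 0xff = 148

57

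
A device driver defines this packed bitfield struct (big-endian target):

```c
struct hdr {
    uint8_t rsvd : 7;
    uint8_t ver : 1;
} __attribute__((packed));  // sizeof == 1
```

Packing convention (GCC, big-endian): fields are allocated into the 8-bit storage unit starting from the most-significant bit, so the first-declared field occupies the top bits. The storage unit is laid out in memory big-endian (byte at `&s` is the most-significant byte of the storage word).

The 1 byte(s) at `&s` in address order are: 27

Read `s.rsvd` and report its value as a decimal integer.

19

[0]=0x27 (big-endian) → word 0x27
rsvd:7 @ bit 1 → (0x27>>1)&0x7f = 0x13  ←
ver:1 @ bit 0 → (0x27>>0)&0x1 = 0x1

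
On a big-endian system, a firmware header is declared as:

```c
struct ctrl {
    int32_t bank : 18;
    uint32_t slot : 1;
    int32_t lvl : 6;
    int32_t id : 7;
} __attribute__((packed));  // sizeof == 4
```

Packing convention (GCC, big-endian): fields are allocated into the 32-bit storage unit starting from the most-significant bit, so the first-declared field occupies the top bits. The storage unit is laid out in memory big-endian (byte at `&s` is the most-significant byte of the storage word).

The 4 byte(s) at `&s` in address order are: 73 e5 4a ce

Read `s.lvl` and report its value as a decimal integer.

[0]=0x73 [1]=0xe5 [2]=0x4a [3]=0xce (big-endian) → word 0x73e54ace
bank:18 @ bit 14 → (0x73e54ace>>14)&0x3ffff = 0x1cf95
slot:1 @ bit 13 → (0x73e54ace>>13)&0x1 = 0x0
lvl:6 @ bit 7 → (0x73e54ace>>7)&0x3f = 0x15  ←
id:7 @ bit 0 → (0x73e54ace>>0)&0x7f = 0x4e
lvl signed 6b, MSB=0: value = 21

21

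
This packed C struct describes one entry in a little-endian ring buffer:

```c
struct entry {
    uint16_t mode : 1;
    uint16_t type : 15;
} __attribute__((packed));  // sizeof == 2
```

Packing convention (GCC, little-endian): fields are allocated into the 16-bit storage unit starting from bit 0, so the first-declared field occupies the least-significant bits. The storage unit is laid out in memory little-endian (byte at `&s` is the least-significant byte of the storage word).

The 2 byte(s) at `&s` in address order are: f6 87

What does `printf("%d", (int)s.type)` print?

17403

[0]=0xf6 [1]=0x87 (little-endian) → word 0x87f6
mode:1 @ bit 0 → (0x87f6>>0)&0x1 = 0x0
type:15 @ bit 1 → (0x87f6>>1)&0x7fff = 0x43fb  ←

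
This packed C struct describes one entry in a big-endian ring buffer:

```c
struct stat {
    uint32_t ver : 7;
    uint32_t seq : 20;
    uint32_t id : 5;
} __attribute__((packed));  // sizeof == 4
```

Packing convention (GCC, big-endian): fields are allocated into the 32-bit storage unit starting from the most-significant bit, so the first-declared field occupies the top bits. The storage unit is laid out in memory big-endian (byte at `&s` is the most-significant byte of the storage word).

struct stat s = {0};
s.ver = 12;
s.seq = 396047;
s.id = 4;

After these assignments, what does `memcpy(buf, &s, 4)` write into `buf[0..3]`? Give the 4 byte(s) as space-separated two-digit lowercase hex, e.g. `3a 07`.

[25+:7] ver=12 & 0x7f = 0xc; word=0x18000000
[5+:20] seq=396047 & 0xfffff = 0x60b0f; word=0x18c161e0
[0+:5] id=4 & 0x1f = 0x4; word=0x18c161e4
word = 0x18c161e4 → big-endian bytes:
  [0]=0x18  [1]=0xc1  [2]=0x61  [3]=0xe4

18 c1 61 e4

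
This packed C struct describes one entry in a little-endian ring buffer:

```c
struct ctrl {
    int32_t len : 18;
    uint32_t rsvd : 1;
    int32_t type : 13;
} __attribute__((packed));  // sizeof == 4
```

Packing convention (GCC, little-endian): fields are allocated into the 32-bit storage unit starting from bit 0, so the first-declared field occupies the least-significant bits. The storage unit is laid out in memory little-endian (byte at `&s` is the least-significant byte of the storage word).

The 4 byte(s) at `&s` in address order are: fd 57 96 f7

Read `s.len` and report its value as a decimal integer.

-108547

[0]=0xfd [1]=0x57 [2]=0x96 [3]=0xf7 (little-endian) → word 0xf79657fd
len [0+:18] = (word>>0) & 0x3ffff = 153597  ←
rsvd [18+:1] = (word>>18) & 0x1 = 1
type [19+:13] = (word>>19) & 0x1fff = 7922
len signed 18b, MSB=1: 153597 - 262144 = -108547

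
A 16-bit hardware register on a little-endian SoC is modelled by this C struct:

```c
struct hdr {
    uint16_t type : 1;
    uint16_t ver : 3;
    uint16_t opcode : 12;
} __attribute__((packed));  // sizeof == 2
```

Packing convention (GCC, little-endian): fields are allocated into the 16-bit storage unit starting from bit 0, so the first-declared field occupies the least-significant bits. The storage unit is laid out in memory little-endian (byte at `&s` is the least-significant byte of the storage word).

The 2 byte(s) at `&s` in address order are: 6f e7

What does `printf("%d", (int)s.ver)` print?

7

[0]=0x6f [1]=0xe7 (little-endian) → word 0xe76f
type:1 @ bit 0 → (0xe76f>>0)&0x1 = 0x1
ver:3 @ bit 1 → (0xe76f>>1)&0x7 = 0x7  ←
opcode:12 @ bit 4 → (0xe76f>>4)&0xfff = 0xe76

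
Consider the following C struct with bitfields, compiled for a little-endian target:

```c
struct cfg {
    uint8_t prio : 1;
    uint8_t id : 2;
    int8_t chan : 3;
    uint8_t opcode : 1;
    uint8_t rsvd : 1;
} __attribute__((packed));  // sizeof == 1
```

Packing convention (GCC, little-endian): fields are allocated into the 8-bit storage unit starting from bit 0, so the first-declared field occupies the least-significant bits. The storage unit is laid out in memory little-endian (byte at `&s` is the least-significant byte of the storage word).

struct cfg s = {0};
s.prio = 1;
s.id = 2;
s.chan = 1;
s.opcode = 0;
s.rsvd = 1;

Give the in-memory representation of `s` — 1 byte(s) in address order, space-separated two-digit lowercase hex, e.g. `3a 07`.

[0+:1] prio=1 & 0x1 = 0x1; word=0x01
[1+:2] id=2 & 0x3 = 0x2; word=0x05
[3+:3] chan=1 & 0x7 = 0x1; word=0x0d
[6+:1] opcode=0 & 0x1 = 0x0; word=0x0d
[7+:1] rsvd=1 & 0x1 = 0x1; word=0x8d
word = 0x8d → little-endian bytes:
  [0]=0x8d

8d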